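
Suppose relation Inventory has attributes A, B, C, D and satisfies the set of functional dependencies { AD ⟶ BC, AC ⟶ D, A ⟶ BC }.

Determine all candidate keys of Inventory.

Attribute A never appears on the right-hand side of any dependency, so A must belong to every candidate key.
{A}⁺ = {A, B, C, D}, which is all of the schema, so {A} is the only candidate key.

(A)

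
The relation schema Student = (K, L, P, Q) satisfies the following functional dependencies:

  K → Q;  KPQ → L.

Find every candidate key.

(K, P)

Attributes K, P never appear on any right-hand side, so every candidate key must contain {K, P}.
{K, P}⁺ = {K, L, P, Q}, which is all of the schema, so {K, P} is the only candidate key.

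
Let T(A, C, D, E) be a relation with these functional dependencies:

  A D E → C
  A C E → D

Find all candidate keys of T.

{A, C, E}, {A, D, E}

Attributes A, E never appear on any right-hand side, so every candidate key must contain {A, E}.
{A, E}⁺ = {A, E}, which is not all of the schema, so we must add further attributes.
{A, C, E}⁺: ACE→D adds D → {A, C, D, E}. Minimal: {C, E}⁺ = {C, E}; {A, E}⁺ = {A, E}; {A, C}⁺ = {A, C} — none reach the full schema.
{A, D, E}⁺: ADE→C adds C → {A, C, D, E}. Minimal: {D, E}⁺ = {D, E}; {A, E}⁺ = {A, E}; {A, D}⁺ = {A, D} — none reach the full schema.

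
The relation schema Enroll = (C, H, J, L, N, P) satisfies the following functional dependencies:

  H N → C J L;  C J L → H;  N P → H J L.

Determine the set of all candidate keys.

{N, P}⁺: NP→HJL adds H, J, L; HN→CJL adds C → {C, H, J, L, N, P}.
No other minimal superkey exists.

(N, P)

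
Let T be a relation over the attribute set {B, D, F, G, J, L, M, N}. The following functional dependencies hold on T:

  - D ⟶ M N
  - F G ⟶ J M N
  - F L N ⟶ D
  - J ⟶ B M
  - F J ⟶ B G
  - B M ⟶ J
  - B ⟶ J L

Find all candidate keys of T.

BF, FG, FJ

Attribute F never appears on the right-hand side of any dependency, so F must belong to every candidate key.
{F}⁺ = {F}, which is not all of the schema, so we must add further attributes.
{B, F}⁺: B→JL adds J, L; J→BM adds M; FJ→BG adds G; FG→JMN adds N; FLN→D adds D → {B, D, F, G, J, L, M, N}. Minimal: {F}⁺ = {F}; {B}⁺ = {B, J, L, M} — none reach the full schema.
{F, G}⁺: FG→JMN adds J, M, N; J→BM adds B; B→JL adds L; FLN→D adds D → {B, D, F, G, J, L, M, N}. Minimal: {G}⁺ = {G}; {F}⁺ = {F} — none reach the full schema.
{F, J}⁺: J→BM adds B, M; FJ→BG adds G; B→JL adds L; FG→JMN adds N; FLN→D adds D → {B, D, F, G, J, L, M, N}. Minimal: {J}⁺ = {B, J, L, M}; {F}⁺ = {F} — none reach the full schema.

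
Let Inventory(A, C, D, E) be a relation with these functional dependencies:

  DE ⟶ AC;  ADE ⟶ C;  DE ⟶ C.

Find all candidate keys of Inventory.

Attributes D, E never appear on any right-hand side, so every candidate key must contain {D, E}.
{D, E}⁺ = {A, C, D, E}, which is all of the schema, so {D, E} is the only candidate key.

(D, E)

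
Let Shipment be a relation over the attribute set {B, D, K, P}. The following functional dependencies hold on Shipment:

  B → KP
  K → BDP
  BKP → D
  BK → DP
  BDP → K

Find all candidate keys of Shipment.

{B}⁺: B→KP adds K, P; K→BDP adds D → {B, D, K, P}.
{K}⁺: K→BDP adds B, D, P → {B, D, K, P}.

{B}, {K}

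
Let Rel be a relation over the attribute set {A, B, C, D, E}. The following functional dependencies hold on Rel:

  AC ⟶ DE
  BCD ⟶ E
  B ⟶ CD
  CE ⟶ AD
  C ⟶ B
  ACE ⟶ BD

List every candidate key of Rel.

{B}⁺: B→CD adds C, D; BCD→E adds E; CE→AD adds A → {A, B, C, D, E}.
{C}⁺: C→B adds B; B→CD adds D; BCD→E adds E; CE→AD adds A → {A, B, C, D, E}.
Any other superkey contains one of these as a subset, so there are no further candidate keys.

{B}, {C}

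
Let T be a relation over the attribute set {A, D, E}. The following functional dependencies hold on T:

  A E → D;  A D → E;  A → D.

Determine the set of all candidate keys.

(A)

Attribute A never appears on the right-hand side of any dependency, so A must belong to every candidate key.
{A}⁺ = {A, D, E}, which is all of the schema, so {A} is the only candidate key.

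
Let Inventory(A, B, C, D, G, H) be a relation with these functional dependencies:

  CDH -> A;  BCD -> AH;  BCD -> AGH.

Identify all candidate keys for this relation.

Attributes B, C, D never appear on any right-hand side, so every candidate key must contain {B, C, D}.
{B, C, D}⁺ = {A, B, C, D, G, H}, which is all of the schema, so {B, C, D} is the only candidate key.

(B, C, D)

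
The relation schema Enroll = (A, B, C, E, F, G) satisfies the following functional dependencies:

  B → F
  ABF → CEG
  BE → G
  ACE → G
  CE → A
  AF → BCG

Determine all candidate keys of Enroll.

(A, B); (A, F); (B, C, E); (C, E, F)

{A, B}⁺: B→F adds F; ABF→CEG adds C, E, G → {A, B, C, E, F, G}.
{A, F}⁺: AF→BCG adds B, C, G; ABF→CEG adds E → {A, B, C, E, F, G}.
{B, C, E}⁺: B→F adds F; BE→G adds G; CE→A adds A → {A, B, C, E, F, G}.
{C, E, F}⁺: CE→A adds A; AF→BCG adds B, G → {A, B, C, E, F, G}.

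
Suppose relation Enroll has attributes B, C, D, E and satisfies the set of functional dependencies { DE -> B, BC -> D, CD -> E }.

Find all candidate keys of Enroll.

{B, C}, {C, D}

Attribute C never appears on the right-hand side of any dependency, so C must belong to every candidate key.
{C}⁺ = {C}, which is not all of the schema, so we must add further attributes.
{B, C}⁺: BC→D adds D; CD→E adds E → {B, C, D, E}. Minimal: {C}⁺ = {C}; {B}⁺ = {B} — none reach the full schema.
{C, D}⁺: CD→E adds E; DE→B adds B → {B, C, D, E}. Minimal: {D}⁺ = {D}; {C}⁺ = {C} — none reach the full schema.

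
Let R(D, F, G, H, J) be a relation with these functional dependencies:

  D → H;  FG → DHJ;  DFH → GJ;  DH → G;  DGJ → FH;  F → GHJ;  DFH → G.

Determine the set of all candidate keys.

{F}, {D, J}

{F}⁺: F→GHJ adds G, H, J; FG→DHJ adds D → {D, F, G, H, J}.
{D, J}⁺: D→H adds H; DH→G adds G; DGJ→FH adds F → {D, F, G, H, J}.
Any other superkey contains one of these as a subset, so there are no further candidate keys.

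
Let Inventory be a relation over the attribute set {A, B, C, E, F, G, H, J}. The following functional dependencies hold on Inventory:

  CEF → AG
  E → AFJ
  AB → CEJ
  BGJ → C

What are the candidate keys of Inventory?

{A, B, H}, {B, E, H}

Attributes B, H never appear on any right-hand side, so every candidate key must contain {B, H}.
{B, H}⁺ = {B, H}, which is not all of the schema, so we must add further attributes.
{A, B, H}⁺: AB→CEJ adds C, E, J; E→AFJ adds F; CEF→AG adds G → {A, B, C, E, F, G, H, J}. Minimal: {B, H}⁺ = {B, H}; {A, H}⁺ = {A, H}; {A, B}⁺ = {A, B, C, E, F, G, J} — none reach the full schema.
{B, E, H}⁺: E→AFJ adds A, F, J; AB→CEJ adds C; CEF→AG adds G → {A, B, C, E, F, G, H, J}. Minimal: {E, H}⁺ = {A, E, F, H, J}; {B, H}⁺ = {B, H}; {B, E}⁺ = {A, B, C, E, F, G, J} — none reach the full schema.
Any other superkey contains one of these as a subset, so there are no further candidate keys.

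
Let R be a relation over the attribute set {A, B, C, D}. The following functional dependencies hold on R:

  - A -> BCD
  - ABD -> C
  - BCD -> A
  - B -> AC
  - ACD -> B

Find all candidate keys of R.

{A}⁺: A→BCD adds B, C, D → {A, B, C, D}.
{B}⁺: B→AC adds A, C; A→BCD adds D → {A, B, C, D}.

A; B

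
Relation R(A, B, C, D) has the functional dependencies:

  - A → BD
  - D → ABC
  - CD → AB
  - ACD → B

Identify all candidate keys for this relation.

{A}⁺: A→BD adds B, D; D→ABC adds C → {A, B, C, D}.
{D}⁺: D→ABC adds A, B, C → {A, B, C, D}.

{A}, {D}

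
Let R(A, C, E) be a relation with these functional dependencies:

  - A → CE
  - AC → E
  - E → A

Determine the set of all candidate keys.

A, E

{A}⁺: A→CE adds C, E → {A, C, E}.
{E}⁺: E→A adds A; A→CE adds C → {A, C, E}.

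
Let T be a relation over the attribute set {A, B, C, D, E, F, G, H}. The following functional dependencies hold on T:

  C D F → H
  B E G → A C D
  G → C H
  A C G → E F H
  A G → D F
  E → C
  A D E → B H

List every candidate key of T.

AG; BEG

Attribute G never appears on the right-hand side of any dependency, so G must belong to every candidate key.
{G}⁺ = {C, G, H}, which is not all of the schema, so we must add further attributes.
{A, G}⁺: G→CH adds C, H; ACG→EFH adds E, F; AG→DF adds D; ADE→BH adds B → {A, B, C, D, E, F, G, H}.
{B, E, G}⁺: BEG→ACD adds A, C, D; G→CH adds H; ACG→EFH adds F → {A, B, C, D, E, F, G, H}.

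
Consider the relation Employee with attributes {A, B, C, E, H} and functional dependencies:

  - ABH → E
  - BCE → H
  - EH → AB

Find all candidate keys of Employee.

Attribute C never appears on the right-hand side of any dependency, so C must belong to every candidate key.
{C}⁺ = {C}, which is not all of the schema, so we must add further attributes.
{B, C, E}⁺: BCE→H adds H; EH→AB adds A → {A, B, C, E, H}. Minimal: {C, E}⁺ = {C, E}; {B, E}⁺ = {B, E}; {B, C}⁺ = {B, C} — none reach the full schema.
{C, E, H}⁺: EH→AB adds A, B → {A, B, C, E, H}. Minimal: {E, H}⁺ = {A, B, E, H}; {C, H}⁺ = {C, H}; {C, E}⁺ = {C, E} — none reach the full schema.
{A, B, C, H}⁺: ABH→E adds E → {A, B, C, E, H}. Minimal: {B, C, H}⁺ = {B, C, H}; {A, C, H}⁺ = {A, C, H}; {A, B, H}⁺ = {A, B, E, H}; … — none reach the full schema.
Any other superkey contains one of these as a subset, so there are no further candidate keys.

(B, C, E); (C, E, H); (A, B, C, H)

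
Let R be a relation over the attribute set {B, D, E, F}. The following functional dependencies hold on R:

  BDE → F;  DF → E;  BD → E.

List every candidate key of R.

BD

Attributes B, D never appear on any right-hand side, so every candidate key must contain {B, D}.
{B, D}⁺ = {B, D, E, F}, which is all of the schema, so {B, D} is the only candidate key.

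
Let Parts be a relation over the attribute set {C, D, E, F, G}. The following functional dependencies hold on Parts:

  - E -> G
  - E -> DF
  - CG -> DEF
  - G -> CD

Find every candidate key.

{E}⁺: E→G adds G; E→DF adds D, F; G→CD adds C → {C, D, E, F, G}.
{G}⁺: G→CD adds C, D; CG→DEF adds E, F → {C, D, E, F, G}.

{E}; {G}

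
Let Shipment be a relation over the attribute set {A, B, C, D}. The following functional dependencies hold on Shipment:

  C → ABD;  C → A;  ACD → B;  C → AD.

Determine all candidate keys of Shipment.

{C}⁺: C→ABD adds A, B, D → {A, B, C, D}.

{C}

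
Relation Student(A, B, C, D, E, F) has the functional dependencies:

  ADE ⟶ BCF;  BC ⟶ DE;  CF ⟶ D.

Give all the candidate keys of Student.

Attribute A never appears on the right-hand side of any dependency, so A must belong to every candidate key.
{A}⁺ = {A}, which is not all of the schema, so we must add further attributes.
{A, B, C}⁺: BC→DE adds D, E; ADE→BCF adds F → {A, B, C, D, E, F}.
{A, D, E}⁺: ADE→BCF adds B, C, F → {A, B, C, D, E, F}.
{A, C, E, F}⁺: CF→D adds D; ADE→BCF adds B → {A, B, C, D, E, F}.

ABC; ADE; ACEF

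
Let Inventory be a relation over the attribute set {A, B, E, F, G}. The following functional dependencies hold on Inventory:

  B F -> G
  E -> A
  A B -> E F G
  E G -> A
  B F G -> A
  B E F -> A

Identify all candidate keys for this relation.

{A, B}⁺: AB→EFG adds E, F, G → {A, B, E, F, G}. Minimal: {B}⁺ = {B}; {A}⁺ = {A} — none reach the full schema.
{B, E}⁺: E→A adds A; AB→EFG adds F, G → {A, B, E, F, G}. Minimal: {E}⁺ = {A, E}; {B}⁺ = {B} — none reach the full schema.
{B, F}⁺: BF→G adds G; BFG→A adds A; AB→EFG adds E → {A, B, E, F, G}. Minimal: {F}⁺ = {F}; {B}⁺ = {B} — none reach the full schema.
Any other superkey contains one of these as a subset, so there are no further candidate keys.

(A, B), (B, E), (B, F)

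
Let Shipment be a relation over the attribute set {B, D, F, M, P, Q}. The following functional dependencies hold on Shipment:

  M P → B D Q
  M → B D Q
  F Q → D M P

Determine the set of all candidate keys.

Attribute F never appears on the right-hand side of any dependency, so F must belong to every candidate key.
{F}⁺ = {F}, which is not all of the schema, so we must add further attributes.
{F, M}⁺: M→BDQ adds B, D, Q; FQ→DMP adds P → {B, D, F, M, P, Q}. Minimal: {M}⁺ = {B, D, M, Q}; {F}⁺ = {F} — none reach the full schema.
{F, Q}⁺: FQ→DMP adds D, M, P; MP→BDQ adds B → {B, D, F, M, P, Q}. Minimal: {Q}⁺ = {Q}; {F}⁺ = {F} — none reach the full schema.
Any other superkey contains one of these as a subset, so there are no further candidate keys.

FM; FQ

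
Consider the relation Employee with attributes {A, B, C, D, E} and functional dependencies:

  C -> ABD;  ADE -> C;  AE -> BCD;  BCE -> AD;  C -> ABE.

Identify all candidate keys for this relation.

{C}⁺: C→ABD adds A, B, D; C→ABE adds E → {A, B, C, D, E}.
{A, E}⁺: AE→BCD adds B, C, D → {A, B, C, D, E}. Minimal: {E}⁺ = {E}; {A}⁺ = {A} — none reach the full schema.

C, AE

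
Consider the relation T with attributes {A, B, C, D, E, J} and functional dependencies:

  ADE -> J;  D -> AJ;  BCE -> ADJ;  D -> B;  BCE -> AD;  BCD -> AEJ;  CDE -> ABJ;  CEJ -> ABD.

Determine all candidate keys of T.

Attribute C never appears on the right-hand side of any dependency, so C must belong to every candidate key.
{C}⁺ = {C}, which is not all of the schema, so we must add further attributes.
{C, D}⁺: D→AJ adds A, J; D→B adds B; BCD→AEJ adds E → {A, B, C, D, E, J}.
{B, C, E}⁺: BCE→ADJ adds A, D, J → {A, B, C, D, E, J}.
{C, E, J}⁺: CEJ→ABD adds A, B, D → {A, B, C, D, E, J}.
Any other superkey contains one of these as a subset, so there are no further candidate keys.

{C, D}, {B, C, E}, {C, E, J}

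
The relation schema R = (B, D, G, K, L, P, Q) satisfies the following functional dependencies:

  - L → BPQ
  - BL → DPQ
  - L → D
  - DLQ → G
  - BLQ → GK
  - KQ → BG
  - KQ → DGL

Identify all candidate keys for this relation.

{L}⁺: L→BPQ adds B, P, Q; BL→DPQ adds D; DLQ→G adds G; BLQ→GK adds K → {B, D, G, K, L, P, Q}.
{K, Q}⁺: KQ→BG adds B, G; KQ→DGL adds D, L; L→BPQ adds P → {B, D, G, K, L, P, Q}. Minimal: {Q}⁺ = {Q}; {K}⁺ = {K} — none reach the full schema.
Any other superkey contains one of these as a subset, so there are no further candidate keys.

(L); (K, Q)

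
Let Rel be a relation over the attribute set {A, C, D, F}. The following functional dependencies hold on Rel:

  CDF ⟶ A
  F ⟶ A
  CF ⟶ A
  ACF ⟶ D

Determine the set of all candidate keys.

Attributes C, F never appear on any right-hand side, so every candidate key must contain {C, F}.
{C, F}⁺ = {A, C, D, F}, which is all of the schema, so {C, F} is the only candidate key.

{C, F}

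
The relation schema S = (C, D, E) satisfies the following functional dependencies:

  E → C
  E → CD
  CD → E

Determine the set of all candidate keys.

{E}⁺: E→C adds C; E→CD adds D → {C, D, E}.
{C, D}⁺: CD→E adds E → {C, D, E}.

{E}, {C, D}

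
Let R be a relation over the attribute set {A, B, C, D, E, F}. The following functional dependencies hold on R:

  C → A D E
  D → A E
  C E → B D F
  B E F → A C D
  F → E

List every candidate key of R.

{C}⁺: C→ADE adds A, D, E; CE→BDF adds B, F → {A, B, C, D, E, F}.
{B, F}⁺: F→E adds E; BEF→ACD adds A, C, D → {A, B, C, D, E, F}. Minimal: {F}⁺ = {E, F}; {B}⁺ = {B} — none reach the full schema.

C, BF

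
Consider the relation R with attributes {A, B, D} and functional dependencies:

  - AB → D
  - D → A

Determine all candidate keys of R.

(A, B), (B, D)

Attribute B never appears on the right-hand side of any dependency, so B must belong to every candidate key.
{B}⁺ = {B}, which is not all of the schema, so we must add further attributes.
{A, B}⁺: AB→D adds D → {A, B, D}. Minimal: {B}⁺ = {B}; {A}⁺ = {A} — none reach the full schema.
{B, D}⁺: D→A adds A → {A, B, D}. Minimal: {D}⁺ = {A, D}; {B}⁺ = {B} — none reach the full schema.
Any other superkey contains one of these as a subset, so there are no further candidate keys.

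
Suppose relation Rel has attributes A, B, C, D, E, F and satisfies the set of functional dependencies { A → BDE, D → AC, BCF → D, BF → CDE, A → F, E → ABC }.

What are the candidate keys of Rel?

{A}⁺: A→BDE adds B, D, E; D→AC adds C; A→F adds F → {A, B, C, D, E, F}.
{D}⁺: D→AC adds A, C; A→F adds F; A→BDE adds B, E → {A, B, C, D, E, F}.
{E}⁺: E→ABC adds A, B, C; A→BDE adds D; A→F adds F → {A, B, C, D, E, F}.
{B, F}⁺: BF→CDE adds C, D, E; E→ABC adds A → {A, B, C, D, E, F}. Minimal: {F}⁺ = {F}; {B}⁺ = {B} — none reach the full schema.

(A), (D), (E), (B, F)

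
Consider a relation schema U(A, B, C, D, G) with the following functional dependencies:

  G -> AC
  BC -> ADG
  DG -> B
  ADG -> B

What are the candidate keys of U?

{B, C}⁺: BC→ADG adds A, D, G → {A, B, C, D, G}. Minimal: {C}⁺ = {C}; {B}⁺ = {B} — none reach the full schema.
{B, G}⁺: G→AC adds A, C; BC→ADG adds D → {A, B, C, D, G}. Minimal: {G}⁺ = {A, C, G}; {B}⁺ = {B} — none reach the full schema.
{D, G}⁺: G→AC adds A, C; DG→B adds B → {A, B, C, D, G}. Minimal: {G}⁺ = {A, C, G}; {D}⁺ = {D} — none reach the full schema.
Any other superkey contains one of these as a subset, so there are no further candidate keys.

BC, BG, DG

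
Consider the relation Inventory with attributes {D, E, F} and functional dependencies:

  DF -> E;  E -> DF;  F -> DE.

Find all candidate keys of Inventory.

{E}⁺: E→DF adds D, F → {D, E, F}.
{F}⁺: F→DE adds D, E → {D, E, F}.
Any other superkey contains one of these as a subset, so there are no further candidate keys.

{E}, {F}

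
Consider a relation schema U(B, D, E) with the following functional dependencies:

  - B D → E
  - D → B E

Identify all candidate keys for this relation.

D

{D}⁺: D→BE adds B, E → {B, D, E}.
No other minimal superkey exists.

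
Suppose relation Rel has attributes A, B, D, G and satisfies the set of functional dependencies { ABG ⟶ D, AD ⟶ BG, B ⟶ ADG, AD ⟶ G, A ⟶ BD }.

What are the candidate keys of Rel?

{A}⁺: A→BD adds B, D; AD→BG adds G → {A, B, D, G}.
{B}⁺: B→ADG adds A, D, G → {A, B, D, G}.

{A}, {B}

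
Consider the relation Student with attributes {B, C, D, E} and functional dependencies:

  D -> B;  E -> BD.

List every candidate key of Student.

Attributes C, E never appear on any right-hand side, so every candidate key must contain {C, E}.
{C, E}⁺ = {B, C, D, E}, which is all of the schema, so {C, E} is the only candidate key.

{C, E}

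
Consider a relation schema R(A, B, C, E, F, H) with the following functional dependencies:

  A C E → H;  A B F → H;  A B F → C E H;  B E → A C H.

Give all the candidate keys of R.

Attributes B, F never appear on any right-hand side, so every candidate key must contain {B, F}.
{B, F}⁺ = {B, F}, which is not all of the schema, so we must add further attributes.
{A, B, F}⁺: ABF→H adds H; ABF→CEH adds C, E → {A, B, C, E, F, H}. Minimal: {B, F}⁺ = {B, F}; {A, F}⁺ = {A, F}; {A, B}⁺ = {A, B} — none reach the full schema.
{B, E, F}⁺: BE→ACH adds A, C, H → {A, B, C, E, F, H}. Minimal: {E, F}⁺ = {E, F}; {B, F}⁺ = {B, F}; {B, E}⁺ = {A, B, C, E, H} — none reach the full schema.

{A, B, F}, {B, E, F}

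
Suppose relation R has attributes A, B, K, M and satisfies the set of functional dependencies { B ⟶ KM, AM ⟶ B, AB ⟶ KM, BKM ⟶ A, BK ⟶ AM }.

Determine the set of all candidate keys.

{B}⁺: B→KM adds K, M; BKM→A adds A → {A, B, K, M}.
{A, M}⁺: AM→B adds B; AB→KM adds K → {A, B, K, M}. Minimal: {M}⁺ = {M}; {A}⁺ = {A} — none reach the full schema.
Any other superkey contains one of these as a subset, so there are no further candidate keys.

(B); (A, M)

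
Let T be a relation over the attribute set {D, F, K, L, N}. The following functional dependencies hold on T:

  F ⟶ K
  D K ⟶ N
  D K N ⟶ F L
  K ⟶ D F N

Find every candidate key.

{F}⁺: F→K adds K; K→DFN adds D, N; DKN→FL adds L → {D, F, K, L, N}.
{K}⁺: K→DFN adds D, F, N; DKN→FL adds L → {D, F, K, L, N}.
Any other superkey contains one of these as a subset, so there are no further candidate keys.

{F}, {K}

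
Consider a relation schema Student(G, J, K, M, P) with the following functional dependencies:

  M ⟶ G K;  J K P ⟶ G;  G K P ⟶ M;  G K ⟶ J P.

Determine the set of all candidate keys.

M, GK, JKP

{M}⁺: M→GK adds G, K; GK→JP adds J, P → {G, J, K, M, P}.
{G, K}⁺: GK→JP adds J, P; GKP→M adds M → {G, J, K, M, P}.
{J, K, P}⁺: JKP→G adds G; GKP→M adds M → {G, J, K, M, P}.
Any other superkey contains one of these as a subset, so there are no further candidate keys.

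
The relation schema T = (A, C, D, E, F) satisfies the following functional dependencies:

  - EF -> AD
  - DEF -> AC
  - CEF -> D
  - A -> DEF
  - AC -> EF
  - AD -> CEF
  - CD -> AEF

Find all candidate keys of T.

{A}; {C, D}; {E, F}

{A}⁺: A→DEF adds D, E, F; AD→CEF adds C → {A, C, D, E, F}.
{C, D}⁺: CD→AEF adds A, E, F → {A, C, D, E, F}.
{E, F}⁺: EF→AD adds A, D; DEF→AC adds C → {A, C, D, E, F}.
Any other superkey contains one of these as a subset, so there are no further candidate keys.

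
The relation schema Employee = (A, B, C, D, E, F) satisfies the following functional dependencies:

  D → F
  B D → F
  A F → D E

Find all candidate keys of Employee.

ABCD, ABCF

Attributes A, B, C never appear on any right-hand side, so every candidate key must contain {A, B, C}.
{A, B, C}⁺ = {A, B, C}, which is not all of the schema, so we must add further attributes.
{A, B, C, D}⁺: D→F adds F; AF→DE adds E → {A, B, C, D, E, F}. Minimal: {B, C, D}⁺ = {B, C, D, F}; {A, C, D}⁺ = {A, C, D, E, F}; {A, B, D}⁺ = {A, B, D, E, F}; … — none reach the full schema.
{A, B, C, F}⁺: AF→DE adds D, E → {A, B, C, D, E, F}. Minimal: {B, C, F}⁺ = {B, C, F}; {A, C, F}⁺ = {A, C, D, E, F}; {A, B, F}⁺ = {A, B, D, E, F}; … — none reach the full schema.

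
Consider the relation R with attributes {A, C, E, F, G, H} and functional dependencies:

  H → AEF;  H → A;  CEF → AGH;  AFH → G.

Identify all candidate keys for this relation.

{C, H}, {C, E, F}

{C, H}⁺: H→AEF adds A, E, F; CEF→AGH adds G → {A, C, E, F, G, H}. Minimal: {H}⁺ = {A, E, F, G, H}; {C}⁺ = {C} — none reach the full schema.
{C, E, F}⁺: CEF→AGH adds A, G, H → {A, C, E, F, G, H}. Minimal: {E, F}⁺ = {E, F}; {C, F}⁺ = {C, F}; {C, E}⁺ = {C, E} — none reach the full schema.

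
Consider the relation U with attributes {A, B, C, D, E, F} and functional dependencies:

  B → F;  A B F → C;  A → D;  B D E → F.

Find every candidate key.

{A, B, E}

Attributes A, B, E never appear on any right-hand side, so every candidate key must contain {A, B, E}.
{A, B, E}⁺ = {A, B, C, D, E, F}, which is all of the schema, so {A, B, E} is the only candidate key.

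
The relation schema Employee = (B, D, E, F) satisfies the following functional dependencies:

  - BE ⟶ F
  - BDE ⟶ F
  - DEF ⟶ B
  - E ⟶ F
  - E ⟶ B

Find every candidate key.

{D, E}

Attributes D, E never appear on any right-hand side, so every candidate key must contain {D, E}.
{D, E}⁺ = {B, D, E, F}, which is all of the schema, so {D, E} is the only candidate key.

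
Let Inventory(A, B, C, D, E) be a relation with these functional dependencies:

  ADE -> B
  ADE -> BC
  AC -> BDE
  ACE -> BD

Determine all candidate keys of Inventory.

{A, C}; {A, D, E}

Attribute A never appears on the right-hand side of any dependency, so A must belong to every candidate key.
{A}⁺ = {A}, which is not all of the schema, so we must add further attributes.
{A, C}⁺: AC→BDE adds B, D, E → {A, B, C, D, E}. Minimal: {C}⁺ = {C}; {A}⁺ = {A} — none reach the full schema.
{A, D, E}⁺: ADE→B adds B; ADE→BC adds C → {A, B, C, D, E}. Minimal: {D, E}⁺ = {D, E}; {A, E}⁺ = {A, E}; {A, D}⁺ = {A, D} — none reach the full schema.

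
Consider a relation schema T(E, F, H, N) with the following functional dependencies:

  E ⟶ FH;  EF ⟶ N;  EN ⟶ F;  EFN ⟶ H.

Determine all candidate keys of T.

{E}

Attribute E never appears on the right-hand side of any dependency, so E must belong to every candidate key.
{E}⁺ = {E, F, H, N}, which is all of the schema, so {E} is the only candidate key.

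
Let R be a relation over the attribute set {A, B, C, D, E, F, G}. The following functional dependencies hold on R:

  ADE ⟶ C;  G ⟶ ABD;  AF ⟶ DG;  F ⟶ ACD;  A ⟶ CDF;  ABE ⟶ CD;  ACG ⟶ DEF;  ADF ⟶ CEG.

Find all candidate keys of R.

{A}⁺: A→CDF adds C, D, F; ADF→CEG adds E, G; G→ABD adds B → {A, B, C, D, E, F, G}.
{F}⁺: F→ACD adds A, C, D; ADF→CEG adds E, G; G→ABD adds B → {A, B, C, D, E, F, G}.
{G}⁺: G→ABD adds A, B, D; A→CDF adds C, F; ACG→DEF adds E → {A, B, C, D, E, F, G}.

A, F, G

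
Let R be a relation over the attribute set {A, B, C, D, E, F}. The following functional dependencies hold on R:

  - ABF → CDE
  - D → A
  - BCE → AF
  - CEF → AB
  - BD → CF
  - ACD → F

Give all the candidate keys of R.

{B, D}⁺: D→A adds A; BD→CF adds C, F; ABF→CDE adds E → {A, B, C, D, E, F}. Minimal: {D}⁺ = {A, D}; {B}⁺ = {B} — none reach the full schema.
{A, B, F}⁺: ABF→CDE adds C, D, E → {A, B, C, D, E, F}. Minimal: {B, F}⁺ = {B, F}; {A, F}⁺ = {A, F}; {A, B}⁺ = {A, B} — none reach the full schema.
{B, C, E}⁺: BCE→AF adds A, F; ABF→CDE adds D → {A, B, C, D, E, F}. Minimal: {C, E}⁺ = {C, E}; {B, E}⁺ = {B, E}; {B, C}⁺ = {B, C} — none reach the full schema.
{C, D, E}⁺: D→A adds A; ACD→F adds F; CEF→AB adds B → {A, B, C, D, E, F}. Minimal: {D, E}⁺ = {A, D, E}; {C, E}⁺ = {C, E}; {C, D}⁺ = {A, C, D, F} — none reach the full schema.
{C, E, F}⁺: CEF→AB adds A, B; ABF→CDE adds D → {A, B, C, D, E, F}. Minimal: {E, F}⁺ = {E, F}; {C, F}⁺ = {C, F}; {C, E}⁺ = {C, E} — none reach the full schema.
Any other superkey contains one of these as a subset, so there are no further candidate keys.

{B, D}, {A, B, F}, {B, C, E}, {C, D, E}, {C, E, F}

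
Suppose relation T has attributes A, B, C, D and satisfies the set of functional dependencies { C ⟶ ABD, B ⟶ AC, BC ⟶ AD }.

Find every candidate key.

(B); (C)

{B}⁺: B→AC adds A, C; BC→AD adds D → {A, B, C, D}.
{C}⁺: C→ABD adds A, B, D → {A, B, C, D}.
Any other superkey contains one of these as a subset, so there are no further candidate keys.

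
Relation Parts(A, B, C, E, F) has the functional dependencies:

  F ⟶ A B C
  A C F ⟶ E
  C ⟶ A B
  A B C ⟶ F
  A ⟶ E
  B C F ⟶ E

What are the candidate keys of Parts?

{C}⁺: C→AB adds A, B; ABC→F adds F; A→E adds E → {A, B, C, E, F}.
{F}⁺: F→ABC adds A, B, C; ACF→E adds E → {A, B, C, E, F}.

(C), (F)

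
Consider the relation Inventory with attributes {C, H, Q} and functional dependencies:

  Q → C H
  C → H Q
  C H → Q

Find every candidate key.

C; Q

{C}⁺: C→HQ adds H, Q → {C, H, Q}.
{Q}⁺: Q→CH adds C, H → {C, H, Q}.
Any other superkey contains one of these as a subset, so there are no further candidate keys.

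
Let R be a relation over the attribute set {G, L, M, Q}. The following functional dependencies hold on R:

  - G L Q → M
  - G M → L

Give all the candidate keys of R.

(G, L, Q), (G, M, Q)

Attributes G, Q never appear on any right-hand side, so every candidate key must contain {G, Q}.
{G, Q}⁺ = {G, Q}, which is not all of the schema, so we must add further attributes.
{G, L, Q}⁺: GLQ→M adds M → {G, L, M, Q}. Minimal: {L, Q}⁺ = {L, Q}; {G, Q}⁺ = {G, Q}; {G, L}⁺ = {G, L} — none reach the full schema.
{G, M, Q}⁺: GM→L adds L → {G, L, M, Q}. Minimal: {M, Q}⁺ = {M, Q}; {G, Q}⁺ = {G, Q}; {G, M}⁺ = {G, L, M} — none reach the full schema.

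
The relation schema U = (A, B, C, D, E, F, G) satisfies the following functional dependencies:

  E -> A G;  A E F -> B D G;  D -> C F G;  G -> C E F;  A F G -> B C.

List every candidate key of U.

D; E; G

{D}⁺: D→CFG adds C, F, G; G→CEF adds E; E→AG adds A; AEF→BDG adds B → {A, B, C, D, E, F, G}.
{E}⁺: E→AG adds A, G; G→CEF adds C, F; AFG→BC adds B; AEF→BDG adds D → {A, B, C, D, E, F, G}.
{G}⁺: G→CEF adds C, E, F; E→AG adds A; AEF→BDG adds B, D → {A, B, C, D, E, F, G}.
Any other superkey contains one of these as a subset, so there are no further candidate keys.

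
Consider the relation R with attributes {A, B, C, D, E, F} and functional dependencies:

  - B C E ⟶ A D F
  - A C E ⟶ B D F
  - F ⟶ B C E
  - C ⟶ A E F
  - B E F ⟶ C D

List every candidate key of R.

{C}; {F}

{C}⁺: C→AEF adds A, E, F; ACE→BDF adds B, D → {A, B, C, D, E, F}.
{F}⁺: F→BCE adds B, C, E; C→AEF adds A; BEF→CD adds D → {A, B, C, D, E, F}.
Any other superkey contains one of these as a subset, so there are no further candidate keys.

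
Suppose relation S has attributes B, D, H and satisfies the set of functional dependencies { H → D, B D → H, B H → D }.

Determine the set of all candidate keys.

Attribute B never appears on the right-hand side of any dependency, so B must belong to every candidate key.
{B}⁺ = {B}, which is not all of the schema, so we must add further attributes.
{B, D}⁺: BD→H adds H → {B, D, H}. Minimal: {D}⁺ = {D}; {B}⁺ = {B} — none reach the full schema.
{B, H}⁺: H→D adds D → {B, D, H}. Minimal: {H}⁺ = {D, H}; {B}⁺ = {B} — none reach the full schema.
Any other superkey contains one of these as a subset, so there are no further candidate keys.

(B, D); (B, H)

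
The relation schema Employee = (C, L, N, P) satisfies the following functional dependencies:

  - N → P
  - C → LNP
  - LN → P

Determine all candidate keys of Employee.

Attribute C never appears on the right-hand side of any dependency, so C must belong to every candidate key.
{C}⁺ = {C, L, N, P}, which is all of the schema, so {C} is the only candidate key.

{C}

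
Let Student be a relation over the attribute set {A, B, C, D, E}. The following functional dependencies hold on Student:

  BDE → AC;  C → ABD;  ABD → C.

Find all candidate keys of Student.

(C, E), (B, D, E)

Attribute E never appears on the right-hand side of any dependency, so E must belong to every candidate key.
{E}⁺ = {E}, which is not all of the schema, so we must add further attributes.
{C, E}⁺: C→ABD adds A, B, D → {A, B, C, D, E}.
{B, D, E}⁺: BDE→AC adds A, C → {A, B, C, D, E}.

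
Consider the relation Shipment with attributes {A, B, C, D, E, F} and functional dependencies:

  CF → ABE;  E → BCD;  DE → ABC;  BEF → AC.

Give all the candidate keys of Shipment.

{C, F}; {E, F}

Attribute F never appears on the right-hand side of any dependency, so F must belong to every candidate key.
{F}⁺ = {F}, which is not all of the schema, so we must add further attributes.
{C, F}⁺: CF→ABE adds A, B, E; E→BCD adds D → {A, B, C, D, E, F}. Minimal: {F}⁺ = {F}; {C}⁺ = {C} — none reach the full schema.
{E, F}⁺: E→BCD adds B, C, D; DE→ABC adds A → {A, B, C, D, E, F}. Minimal: {F}⁺ = {F}; {E}⁺ = {A, B, C, D, E} — none reach the full schema.
Any other superkey contains one of these as a subset, so there are no further candidate keys.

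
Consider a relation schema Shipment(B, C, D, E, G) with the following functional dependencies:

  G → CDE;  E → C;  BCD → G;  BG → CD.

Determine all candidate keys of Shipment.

Attribute B never appears on the right-hand side of any dependency, so B must belong to every candidate key.
{B}⁺ = {B}, which is not all of the schema, so we must add further attributes.
{B, G}⁺: G→CDE adds C, D, E → {B, C, D, E, G}.
{B, C, D}⁺: BCD→G adds G; G→CDE adds E → {B, C, D, E, G}.
{B, D, E}⁺: E→C adds C; BCD→G adds G → {B, C, D, E, G}.
Any other superkey contains one of these as a subset, so there are no further candidate keys.

BG, BCD, BDE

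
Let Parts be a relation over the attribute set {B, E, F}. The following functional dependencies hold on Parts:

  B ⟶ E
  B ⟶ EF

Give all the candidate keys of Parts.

Attribute B never appears on the right-hand side of any dependency, so B must belong to every candidate key.
{B}⁺ = {B, E, F}, which is all of the schema, so {B} is the only candidate key.

{B}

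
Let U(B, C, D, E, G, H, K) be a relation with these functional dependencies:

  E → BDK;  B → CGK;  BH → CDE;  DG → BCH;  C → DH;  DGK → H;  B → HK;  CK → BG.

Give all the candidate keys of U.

{B}⁺: B→CGK adds C, G, K; C→DH adds D, H; BH→CDE adds E → {B, C, D, E, G, H, K}.
{E}⁺: E→BDK adds B, D, K; B→CGK adds C, G; DG→BCH adds H → {B, C, D, E, G, H, K}.
{C, G}⁺: C→DH adds D, H; DG→BCH adds B; B→HK adds K; BH→CDE adds E → {B, C, D, E, G, H, K}.
{C, K}⁺: C→DH adds D, H; CK→BG adds B, G; BH→CDE adds E → {B, C, D, E, G, H, K}.
{D, G}⁺: DG→BCH adds B, C, H; B→HK adds K; BH→CDE adds E → {B, C, D, E, G, H, K}.
Any other superkey contains one of these as a subset, so there are no further candidate keys.

B; E; CG; CK; DG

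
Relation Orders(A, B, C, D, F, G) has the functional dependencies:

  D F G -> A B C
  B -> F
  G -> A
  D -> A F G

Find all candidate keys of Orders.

{D}

Attribute D never appears on the right-hand side of any dependency, so D must belong to every candidate key.
{D}⁺ = {A, B, C, D, F, G}, which is all of the schema, so {D} is the only candidate key.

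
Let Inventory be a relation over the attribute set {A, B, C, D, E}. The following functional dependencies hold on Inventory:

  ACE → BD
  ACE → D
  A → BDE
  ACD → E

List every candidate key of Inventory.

{A, C}

Attributes A, C never appear on any right-hand side, so every candidate key must contain {A, C}.
{A, C}⁺ = {A, B, C, D, E}, which is all of the schema, so {A, C} is the only candidate key.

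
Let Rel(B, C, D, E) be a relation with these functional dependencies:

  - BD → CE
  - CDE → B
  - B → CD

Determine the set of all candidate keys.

{B}⁺: B→CD adds C, D; BD→CE adds E → {B, C, D, E}.
{C, D, E}⁺: CDE→B adds B → {B, C, D, E}. Minimal: {D, E}⁺ = {D, E}; {C, E}⁺ = {C, E}; {C, D}⁺ = {C, D} — none reach the full schema.
Any other superkey contains one of these as a subset, so there are no further candidate keys.

{B}; {C, D, E}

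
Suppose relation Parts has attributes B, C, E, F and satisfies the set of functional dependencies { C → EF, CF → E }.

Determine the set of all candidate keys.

Attributes B, C never appear on any right-hand side, so every candidate key must contain {B, C}.
{B, C}⁺ = {B, C, E, F}, which is all of the schema, so {B, C} is the only candidate key.

{B, C}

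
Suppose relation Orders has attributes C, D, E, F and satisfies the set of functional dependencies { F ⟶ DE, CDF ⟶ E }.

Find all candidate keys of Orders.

{C, F}

{C, F}⁺: F→DE adds D, E → {C, D, E, F}. Minimal: {F}⁺ = {D, E, F}; {C}⁺ = {C} — none reach the full schema.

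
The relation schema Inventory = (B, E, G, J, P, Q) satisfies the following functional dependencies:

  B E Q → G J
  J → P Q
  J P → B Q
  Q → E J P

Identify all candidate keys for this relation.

{J}⁺: J→PQ adds P, Q; JP→BQ adds B; Q→EJP adds E; BEQ→GJ adds G → {B, E, G, J, P, Q}.
{Q}⁺: Q→EJP adds E, J, P; JP→BQ adds B; BEQ→GJ adds G → {B, E, G, J, P, Q}.

J, Q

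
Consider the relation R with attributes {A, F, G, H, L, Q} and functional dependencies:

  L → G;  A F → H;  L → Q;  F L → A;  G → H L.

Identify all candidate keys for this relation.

Attribute F never appears on the right-hand side of any dependency, so F must belong to every candidate key.
{F}⁺ = {F}, which is not all of the schema, so we must add further attributes.
{F, G}⁺: G→HL adds H, L; L→Q adds Q; FL→A adds A → {A, F, G, H, L, Q}. Minimal: {G}⁺ = {G, H, L, Q}; {F}⁺ = {F} — none reach the full schema.
{F, L}⁺: L→G adds G; L→Q adds Q; FL→A adds A; G→HL adds H → {A, F, G, H, L, Q}. Minimal: {L}⁺ = {G, H, L, Q}; {F}⁺ = {F} — none reach the full schema.
Any other superkey contains one of these as a subset, so there are no further candidate keys.

(F, G), (F, L)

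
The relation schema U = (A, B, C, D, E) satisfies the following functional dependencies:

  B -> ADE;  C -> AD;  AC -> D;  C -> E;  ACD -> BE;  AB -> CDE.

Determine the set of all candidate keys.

{B}, {C}

{B}⁺: B→ADE adds A, D, E; AB→CDE adds C → {A, B, C, D, E}.
{C}⁺: C→AD adds A, D; C→E adds E; ACD→BE adds B → {A, B, C, D, E}.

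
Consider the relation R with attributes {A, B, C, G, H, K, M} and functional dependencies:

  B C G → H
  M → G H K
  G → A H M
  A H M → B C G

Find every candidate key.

{G}⁺: G→AHM adds A, H, M; AHM→BCG adds B, C; M→GHK adds K → {A, B, C, G, H, K, M}.
{M}⁺: M→GHK adds G, H, K; G→AHM adds A; AHM→BCG adds B, C → {A, B, C, G, H, K, M}.
Any other superkey contains one of these as a subset, so there are no further candidate keys.

G; M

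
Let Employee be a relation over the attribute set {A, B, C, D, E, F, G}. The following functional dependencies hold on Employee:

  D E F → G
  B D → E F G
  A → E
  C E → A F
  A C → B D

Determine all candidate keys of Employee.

Attribute C never appears on the right-hand side of any dependency, so C must belong to every candidate key.
{C}⁺ = {C}, which is not all of the schema, so we must add further attributes.
{A, C}⁺: A→E adds E; CE→AF adds F; AC→BD adds B, D; DEF→G adds G → {A, B, C, D, E, F, G}.
{C, E}⁺: CE→AF adds A, F; AC→BD adds B, D; DEF→G adds G → {A, B, C, D, E, F, G}.
{B, C, D}⁺: BD→EFG adds E, F, G; CE→AF adds A → {A, B, C, D, E, F, G}.
Any other superkey contains one of these as a subset, so there are no further candidate keys.

(A, C); (C, E); (B, C, D)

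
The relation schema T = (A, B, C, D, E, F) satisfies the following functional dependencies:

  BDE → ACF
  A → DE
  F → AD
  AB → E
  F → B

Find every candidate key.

{F}⁺: F→AD adds A, D; F→B adds B; A→DE adds E; BDE→ACF adds C → {A, B, C, D, E, F}.
{A, B}⁺: A→DE adds D, E; BDE→ACF adds C, F → {A, B, C, D, E, F}. Minimal: {B}⁺ = {B}; {A}⁺ = {A, D, E} — none reach the full schema.
{B, D, E}⁺: BDE→ACF adds A, C, F → {A, B, C, D, E, F}. Minimal: {D, E}⁺ = {D, E}; {B, E}⁺ = {B, E}; {B, D}⁺ = {B, D} — none reach the full schema.

F, AB, BDE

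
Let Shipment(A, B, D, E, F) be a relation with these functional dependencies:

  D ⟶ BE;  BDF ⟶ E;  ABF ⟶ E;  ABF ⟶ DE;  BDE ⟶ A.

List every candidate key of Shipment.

Attribute F never appears on the right-hand side of any dependency, so F must belong to every candidate key.
{F}⁺ = {F}, which is not all of the schema, so we must add further attributes.
{D, F}⁺: D→BE adds B, E; BDE→A adds A → {A, B, D, E, F}.
{A, B, F}⁺: ABF→E adds E; ABF→DE adds D → {A, B, D, E, F}.
Any other superkey contains one of these as a subset, so there are no further candidate keys.

(D, F), (A, B, F)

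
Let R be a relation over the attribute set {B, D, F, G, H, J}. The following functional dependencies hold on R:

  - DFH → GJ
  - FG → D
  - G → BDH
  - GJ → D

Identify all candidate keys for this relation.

{F, G}; {D, F, H}

Attribute F never appears on the right-hand side of any dependency, so F must belong to every candidate key.
{F}⁺ = {F}, which is not all of the schema, so we must add further attributes.
{F, G}⁺: FG→D adds D; G→BDH adds B, H; DFH→GJ adds J → {B, D, F, G, H, J}. Minimal: {G}⁺ = {B, D, G, H}; {F}⁺ = {F} — none reach the full schema.
{D, F, H}⁺: DFH→GJ adds G, J; G→BDH adds B → {B, D, F, G, H, J}. Minimal: {F, H}⁺ = {F, H}; {D, H}⁺ = {D, H}; {D, F}⁺ = {D, F} — none reach the full schema.
Any other superkey contains one of these as a subset, so there are no further candidate keys.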